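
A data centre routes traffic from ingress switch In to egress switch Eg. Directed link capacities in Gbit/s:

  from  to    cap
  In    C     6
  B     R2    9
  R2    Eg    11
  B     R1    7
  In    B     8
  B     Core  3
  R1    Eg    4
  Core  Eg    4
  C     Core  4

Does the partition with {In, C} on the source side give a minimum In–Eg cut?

Given cut capacity: 8 + 4 = 12.
Augment In→C→Core→Eg: bottleneck 4, flow now 4.
Augment In→B→R2→Eg: bottleneck 8, flow now 12.
No augmenting path remains; maximum flow = 12.
Cut capacity 12 equals the max flow, so it is a minimum cut.

Yes — it is a minimum cut (capacity 12).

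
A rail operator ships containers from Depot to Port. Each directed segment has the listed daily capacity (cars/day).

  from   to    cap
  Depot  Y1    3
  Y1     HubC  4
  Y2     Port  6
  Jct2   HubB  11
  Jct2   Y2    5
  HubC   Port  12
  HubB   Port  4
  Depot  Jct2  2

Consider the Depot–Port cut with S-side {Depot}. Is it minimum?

Given cut capacity: 3 + 2 = 5.
Augment Depot→Y1→HubC→Port: bottleneck 3, flow now 3.
Augment Depot→Jct2→Y2→Port: bottleneck 2, flow now 5.
No augmenting path remains; maximum flow = 5.
Cut capacity 5 equals the max flow, so it is a minimum cut.

Yes — it is a minimum cut (capacity 5).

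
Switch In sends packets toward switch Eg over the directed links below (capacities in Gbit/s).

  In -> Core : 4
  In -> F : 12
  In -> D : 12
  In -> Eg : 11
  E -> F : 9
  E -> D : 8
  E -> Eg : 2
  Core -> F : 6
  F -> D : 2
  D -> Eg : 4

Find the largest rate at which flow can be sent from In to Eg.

15

Augment In→Eg: bottleneck 11, flow now 11.
Augment In→D→Eg: bottleneck 4, flow now 15.
No augmenting path remains; maximum flow = 15.
In the residual graph, reachable from In: {In, Core, F, D}.
Min-cut edges: In→Eg (11), D→Eg (4); capacity 11 + 4 = 15.
This cut is saturated, so no flow can exceed 15.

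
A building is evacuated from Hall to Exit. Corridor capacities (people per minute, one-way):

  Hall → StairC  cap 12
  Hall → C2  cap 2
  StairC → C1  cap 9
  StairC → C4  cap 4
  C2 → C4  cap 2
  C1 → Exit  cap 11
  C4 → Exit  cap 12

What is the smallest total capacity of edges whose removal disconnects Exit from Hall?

Augment Hall→StairC→C1→Exit: bottleneck 9, flow now 9.
Augment Hall→StairC→C4→Exit: bottleneck 3, flow now 12.
Augment Hall→C2→C4→Exit: bottleneck 2, flow now 14.
No augmenting path remains; maximum flow = 14.
By max-flow min-cut, the minimum cut capacity equals the max flow.
In the residual graph, reachable from Hall: {Hall}.
Min-cut edges: Hall→StairC (12), Hall→C2 (2); capacity 12 + 2 = 14.

14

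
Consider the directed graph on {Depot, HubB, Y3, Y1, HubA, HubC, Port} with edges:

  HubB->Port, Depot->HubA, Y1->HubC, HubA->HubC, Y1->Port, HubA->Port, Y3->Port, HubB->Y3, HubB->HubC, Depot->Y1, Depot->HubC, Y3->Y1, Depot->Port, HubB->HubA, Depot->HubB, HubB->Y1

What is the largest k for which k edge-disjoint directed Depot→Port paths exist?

4

Assign every edge capacity 1; by Menger, the answer equals the max flow.
Path Depot→Port (+1); total 1.
Path Depot→HubB→Port (+1); total 2.
Path Depot→Y1→Port (+1); total 3.
Path Depot→HubA→Port (+1); total 4.
No residual Depot→Port path; max flow = 4.
Certifying cut of size 4: {Depot→HubA, Depot→HubB, Depot→Port, Depot→Y1}.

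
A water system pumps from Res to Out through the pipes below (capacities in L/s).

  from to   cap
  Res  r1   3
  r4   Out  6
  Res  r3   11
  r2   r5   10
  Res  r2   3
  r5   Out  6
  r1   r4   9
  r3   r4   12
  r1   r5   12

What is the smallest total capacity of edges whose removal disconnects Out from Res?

12

Augment Res→r1→r4→Out: bottleneck 3, flow now 3.
Augment Res→r2→r5→Out: bottleneck 3, flow now 6.
Augment Res→r3→r4→Out: bottleneck 3, flow now 9.
Augment Res→r3→r4→r1→r5→Out: bottleneck 3, flow now 12. (uses reverse residual edge)
No augmenting path remains; maximum flow = 12.
By max-flow min-cut, the minimum cut capacity equals the max flow.
In the residual graph, reachable from Res: {Res, r3, r4}.
Min-cut edges: Res→r1 (3), Res→r2 (3), r4→Out (6); capacity 3 + 3 + 6 = 12.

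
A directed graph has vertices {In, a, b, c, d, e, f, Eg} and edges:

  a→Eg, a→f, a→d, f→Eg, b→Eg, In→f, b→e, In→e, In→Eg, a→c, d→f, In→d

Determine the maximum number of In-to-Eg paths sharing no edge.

2

Assign every edge capacity 1; by Menger, the answer equals the max flow.
Path In→Eg (+1); total 1.
Path In→f→Eg (+1); total 2.
No residual In→Eg path; max flow = 2.
Certifying cut of size 2: {In→Eg, f→Eg}.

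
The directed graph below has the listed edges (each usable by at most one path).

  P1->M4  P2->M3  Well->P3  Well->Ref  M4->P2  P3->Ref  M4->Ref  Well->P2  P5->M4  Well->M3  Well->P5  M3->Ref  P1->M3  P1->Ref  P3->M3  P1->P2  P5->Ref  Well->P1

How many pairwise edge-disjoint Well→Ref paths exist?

Assign every edge capacity 1; by Menger, the answer equals the max flow.
Path Well→Ref (+1); total 1.
Path Well→P1→Ref (+1); total 2.
Path Well→P3→Ref (+1); total 3.
Path Well→M3→Ref (+1); total 4.
Path Well→P5→Ref (+1); total 5.
No residual Well→Ref path; max flow = 5.
Certifying cut of size 5: {M3→Ref, Well→P1, Well→P3, Well→P5, Well→Ref}.

5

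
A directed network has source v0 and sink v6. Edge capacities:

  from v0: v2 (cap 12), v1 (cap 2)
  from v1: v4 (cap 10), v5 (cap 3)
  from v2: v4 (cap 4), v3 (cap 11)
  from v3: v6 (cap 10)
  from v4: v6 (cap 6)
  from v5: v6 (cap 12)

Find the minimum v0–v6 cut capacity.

Augment v0→v1→v4→v6: bottleneck 2, flow now 2.
Augment v0→v2→v3→v6: bottleneck 10, flow now 12.
Augment v0→v2→v4→v6: bottleneck 2, flow now 14.
No augmenting path remains; maximum flow = 14.
By max-flow min-cut, the minimum cut capacity equals the max flow.
In the residual graph, reachable from v0: {v0}.
Min-cut edges: v0→v1 (2), v0→v2 (12); capacity 2 + 12 = 14.

14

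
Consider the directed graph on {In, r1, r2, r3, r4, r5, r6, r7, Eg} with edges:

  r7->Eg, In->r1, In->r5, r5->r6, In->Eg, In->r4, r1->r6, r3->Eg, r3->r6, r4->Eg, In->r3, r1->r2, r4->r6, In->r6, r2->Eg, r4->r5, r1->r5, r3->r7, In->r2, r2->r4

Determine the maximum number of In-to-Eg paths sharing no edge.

Assign every edge capacity 1; by Menger, the answer equals the max flow.
Path In→Eg (+1); total 1.
Path In→r2→Eg (+1); total 2.
Path In→r3→Eg (+1); total 3.
Path In→r4→Eg (+1); total 4.
No residual In→Eg path; max flow = 4.
Certifying cut of size 4: {In→Eg, In→r3, r2→Eg, r4→Eg}.

4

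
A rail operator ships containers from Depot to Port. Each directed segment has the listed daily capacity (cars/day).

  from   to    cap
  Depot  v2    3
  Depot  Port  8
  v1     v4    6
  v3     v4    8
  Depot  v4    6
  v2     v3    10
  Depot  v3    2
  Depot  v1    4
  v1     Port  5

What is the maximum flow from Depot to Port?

Augment Depot→Port: bottleneck 8, flow now 8.
Augment Depot→v1→Port: bottleneck 4, flow now 12.
No augmenting path remains; maximum flow = 12.
In the residual graph, reachable from Depot: {Depot, v2, v3, v4}.
Min-cut edges: Depot→v1 (4), Depot→Port (8); capacity 4 + 8 = 12.
This cut is saturated, so no flow can exceed 12.

12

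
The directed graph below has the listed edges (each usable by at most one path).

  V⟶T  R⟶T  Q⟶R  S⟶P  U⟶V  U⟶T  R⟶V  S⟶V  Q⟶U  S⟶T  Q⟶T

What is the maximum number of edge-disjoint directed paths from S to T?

Assign every edge capacity 1; by Menger, the answer equals the max flow.
Path S→T (+1); total 1.
Path S→V→T (+1); total 2.
No residual S→T path; max flow = 2.
Certifying cut of size 2: {S→T, S→V}.

2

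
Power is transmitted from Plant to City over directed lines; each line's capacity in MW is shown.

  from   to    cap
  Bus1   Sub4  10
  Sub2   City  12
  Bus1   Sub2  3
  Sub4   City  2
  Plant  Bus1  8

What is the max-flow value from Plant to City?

Augment Plant→Bus1→Sub4→City: bottleneck 2, flow now 2.
Augment Plant→Bus1→Sub2→City: bottleneck 3, flow now 5.
No augmenting path remains; maximum flow = 5.
In the residual graph, reachable from Plant: {Plant, Bus1, Sub4}.
Min-cut edges: Bus1→Sub2 (3), Sub4→City (2); capacity 3 + 2 = 5.
This cut is saturated, so no flow can exceed 5.

5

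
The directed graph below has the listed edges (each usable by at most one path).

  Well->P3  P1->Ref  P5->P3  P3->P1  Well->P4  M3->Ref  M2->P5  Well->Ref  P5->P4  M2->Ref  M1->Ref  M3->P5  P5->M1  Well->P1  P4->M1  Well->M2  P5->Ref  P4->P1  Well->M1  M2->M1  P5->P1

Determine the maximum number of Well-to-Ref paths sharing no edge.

Assign every edge capacity 1; by Menger, the answer equals the max flow.
Path Well→Ref (+1); total 1.
Path Well→M2→Ref (+1); total 2.
Path Well→P1→Ref (+1); total 3.
Path Well→M1→Ref (+1); total 4.
No residual Well→Ref path; max flow = 4.
Certifying cut of size 4: {M1→Ref, P1→Ref, Well→M2, Well→Ref}.

4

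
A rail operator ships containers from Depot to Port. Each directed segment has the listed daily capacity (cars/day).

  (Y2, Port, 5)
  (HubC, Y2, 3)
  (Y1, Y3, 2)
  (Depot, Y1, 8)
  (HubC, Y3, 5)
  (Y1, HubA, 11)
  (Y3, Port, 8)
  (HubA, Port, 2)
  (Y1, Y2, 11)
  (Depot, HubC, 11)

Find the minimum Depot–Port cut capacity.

14

Augment Depot→Y1→Y2→Port: bottleneck 5, flow now 5.
Augment Depot→Y1→Y3→Port: bottleneck 2, flow now 7.
Augment Depot→Y1→HubA→Port: bottleneck 1, flow now 8.
Augment Depot→HubC→Y3→Port: bottleneck 5, flow now 13.
Augment Depot→HubC→Y2→Y1→HubA→Port: bottleneck 1, flow now 14. (uses reverse residual edge)
No augmenting path remains; maximum flow = 14.
By max-flow min-cut, the minimum cut capacity equals the max flow.
In the residual graph, reachable from Depot: {Depot, Y1, HubC, Y2, HubA}.
Min-cut edges: Y1→Y3 (2), HubC→Y3 (5), Y2→Port (5), HubA→Port (2); capacity 2 + 5 + 5 + 2 = 14.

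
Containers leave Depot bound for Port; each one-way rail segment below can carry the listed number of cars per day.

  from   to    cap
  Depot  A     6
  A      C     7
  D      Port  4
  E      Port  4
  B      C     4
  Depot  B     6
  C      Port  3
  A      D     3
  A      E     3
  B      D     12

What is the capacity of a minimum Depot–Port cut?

10

Augment Depot→A→C→Port: bottleneck 3, flow now 3.
Augment Depot→A→D→Port: bottleneck 3, flow now 6.
Augment Depot→B→D→Port: bottleneck 1, flow now 7.
Augment Depot→B→C→A→E→Port: bottleneck 3, flow now 10. (uses reverse residual edge)
No augmenting path remains; maximum flow = 10.
By max-flow min-cut, the minimum cut capacity equals the max flow.
In the residual graph, reachable from Depot: {Depot, A, B, C, D}.
Min-cut edges: A→E (3), C→Port (3), D→Port (4); capacity 3 + 3 + 4 = 10.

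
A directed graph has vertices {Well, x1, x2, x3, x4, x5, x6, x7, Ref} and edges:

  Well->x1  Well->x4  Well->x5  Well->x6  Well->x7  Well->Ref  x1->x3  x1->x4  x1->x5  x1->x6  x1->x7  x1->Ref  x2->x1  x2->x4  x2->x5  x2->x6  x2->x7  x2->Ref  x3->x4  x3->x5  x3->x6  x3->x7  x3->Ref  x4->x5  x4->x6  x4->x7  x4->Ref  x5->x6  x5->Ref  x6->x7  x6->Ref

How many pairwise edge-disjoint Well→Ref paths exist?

Assign every edge capacity 1; by Menger, the answer equals the max flow.
Path Well→Ref (+1); total 1.
Path Well→x1→Ref (+1); total 2.
Path Well→x4→Ref (+1); total 3.
Path Well→x5→Ref (+1); total 4.
Path Well→x6→Ref (+1); total 5.
No residual Well→Ref path; max flow = 5.
Certifying cut of size 5: {Well→Ref, Well→x1, Well→x4, Well→x5, Well→x6}.

5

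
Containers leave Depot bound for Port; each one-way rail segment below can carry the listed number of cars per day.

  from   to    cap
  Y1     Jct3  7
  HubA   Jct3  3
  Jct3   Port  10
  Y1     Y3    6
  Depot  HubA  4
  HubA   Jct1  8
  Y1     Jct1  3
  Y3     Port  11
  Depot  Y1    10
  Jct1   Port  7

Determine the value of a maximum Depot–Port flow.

14

Augment Depot→Y1→Jct1→Port: bottleneck 3, flow now 3.
Augment Depot→Y1→Jct3→Port: bottleneck 7, flow now 10.
Augment Depot→HubA→Jct1→Port: bottleneck 4, flow now 14.
No augmenting path remains; maximum flow = 14.
In the residual graph, reachable from Depot: {Depot}.
Min-cut edges: Depot→Y1 (10), Depot→HubA (4); capacity 10 + 4 = 14.
This cut is saturated, so no flow can exceed 14.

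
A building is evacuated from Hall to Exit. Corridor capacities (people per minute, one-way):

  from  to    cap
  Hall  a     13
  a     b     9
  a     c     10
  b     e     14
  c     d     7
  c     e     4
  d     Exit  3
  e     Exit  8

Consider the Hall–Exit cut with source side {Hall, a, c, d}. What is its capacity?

Edges leaving {Hall, a, c, d}: a→b (9), c→e (4), d→Exit (3).
Cut capacity = 9 + 4 + 3 = 16.

16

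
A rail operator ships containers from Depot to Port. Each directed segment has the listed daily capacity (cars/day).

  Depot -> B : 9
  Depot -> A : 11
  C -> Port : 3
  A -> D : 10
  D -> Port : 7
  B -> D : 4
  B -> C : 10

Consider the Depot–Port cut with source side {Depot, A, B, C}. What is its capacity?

Edges leaving {Depot, A, B, C}: A→D (10), B→D (4), C→Port (3).
Cut capacity = 10 + 4 + 3 = 17.

17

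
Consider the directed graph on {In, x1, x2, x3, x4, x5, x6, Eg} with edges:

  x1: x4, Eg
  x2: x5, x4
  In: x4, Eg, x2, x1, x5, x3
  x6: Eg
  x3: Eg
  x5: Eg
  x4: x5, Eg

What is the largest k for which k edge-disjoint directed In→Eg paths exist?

Assign every edge capacity 1; by Menger, the answer equals the max flow.
Path In→Eg (+1); total 1.
Path In→x1→Eg (+1); total 2.
Path In→x3→Eg (+1); total 3.
Path In→x4→Eg (+1); total 4.
Path In→x5→Eg (+1); total 5.
No residual In→Eg path; max flow = 5.
Certifying cut of size 5: {In→Eg, In→x1, In→x3, x4→Eg, x5→Eg}.

5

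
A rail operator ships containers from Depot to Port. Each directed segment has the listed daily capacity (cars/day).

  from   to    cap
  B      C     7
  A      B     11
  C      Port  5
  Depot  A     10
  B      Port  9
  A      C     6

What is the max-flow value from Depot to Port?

10

Augment Depot→A→B→Port: bottleneck 9, flow now 9.
Augment Depot→A→C→Port: bottleneck 1, flow now 10.
No augmenting path remains; maximum flow = 10.
In the residual graph, reachable from Depot: {Depot}.
Min-cut edges: Depot→A (10); capacity 10 = 10.
This cut is saturated, so no flow can exceed 10.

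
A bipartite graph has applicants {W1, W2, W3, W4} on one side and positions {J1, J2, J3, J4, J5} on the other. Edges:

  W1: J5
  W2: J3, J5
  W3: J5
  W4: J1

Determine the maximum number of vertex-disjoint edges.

3

Unit-capacity flow: source→left, listed edges, right→sink; max matching = max flow.
Augmenting path W1→J5 (+1); matched 1.
Augmenting path W2→J3 (+1); matched 2.
Augmenting path W4→J1 (+1); matched 3.
No augmenting path remains; maximum matching = 3.
König certificate: {W2, W4, J5} is a vertex cover of size 3 (every listed pair touches it), so no matching can be larger.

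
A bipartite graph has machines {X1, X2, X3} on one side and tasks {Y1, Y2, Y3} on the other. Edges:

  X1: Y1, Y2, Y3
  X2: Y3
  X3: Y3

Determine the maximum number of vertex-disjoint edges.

2

Unit-capacity flow: source→left, listed edges, right→sink; max matching = max flow.
Augmenting path X1→Y1 (+1); matched 1.
Augmenting path X2→Y3 (+1); matched 2.
No augmenting path remains; maximum matching = 2.
König certificate: {X1, Y3} is a vertex cover of size 2 (every listed pair touches it), so no matching can be larger.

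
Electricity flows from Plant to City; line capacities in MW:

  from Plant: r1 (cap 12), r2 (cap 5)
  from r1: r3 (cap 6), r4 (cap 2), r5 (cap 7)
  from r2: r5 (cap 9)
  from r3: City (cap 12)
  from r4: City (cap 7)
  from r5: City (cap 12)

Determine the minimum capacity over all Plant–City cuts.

17

Augment Plant→r1→r3→City: bottleneck 6, flow now 6.
Augment Plant→r1→r4→City: bottleneck 2, flow now 8.
Augment Plant→r1→r5→City: bottleneck 4, flow now 12.
Augment Plant→r2→r5→City: bottleneck 5, flow now 17.
No augmenting path remains; maximum flow = 17.
By max-flow min-cut, the minimum cut capacity equals the max flow.
In the residual graph, reachable from Plant: {Plant}.
Min-cut edges: Plant→r1 (12), Plant→r2 (5); capacity 12 + 5 = 17.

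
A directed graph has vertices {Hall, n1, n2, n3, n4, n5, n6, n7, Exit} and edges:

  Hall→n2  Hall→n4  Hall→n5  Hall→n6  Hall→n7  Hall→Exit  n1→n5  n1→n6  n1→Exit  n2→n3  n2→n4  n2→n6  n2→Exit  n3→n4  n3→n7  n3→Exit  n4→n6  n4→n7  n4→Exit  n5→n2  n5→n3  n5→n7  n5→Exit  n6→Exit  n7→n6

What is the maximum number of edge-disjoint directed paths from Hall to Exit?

5

Assign every edge capacity 1; by Menger, the answer equals the max flow.
Path Hall→Exit (+1); total 1.
Path Hall→n2→Exit (+1); total 2.
Path Hall→n4→Exit (+1); total 3.
Path Hall→n5→Exit (+1); total 4.
Path Hall→n6→Exit (+1); total 5.
No residual Hall→Exit path; max flow = 5.
Certifying cut of size 5: {Hall→Exit, Hall→n2, Hall→n4, Hall→n5, n6→Exit}.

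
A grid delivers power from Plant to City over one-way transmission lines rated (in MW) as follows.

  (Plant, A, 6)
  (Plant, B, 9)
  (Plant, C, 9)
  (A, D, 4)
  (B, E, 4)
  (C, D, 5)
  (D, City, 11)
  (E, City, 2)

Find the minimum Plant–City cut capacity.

11

Augment Plant→A→D→City: bottleneck 4, flow now 4.
Augment Plant→B→E→City: bottleneck 2, flow now 6.
Augment Plant→C→D→City: bottleneck 5, flow now 11.
No augmenting path remains; maximum flow = 11.
By max-flow min-cut, the minimum cut capacity equals the max flow.
In the residual graph, reachable from Plant: {Plant, A, B, C, E}.
Min-cut edges: A→D (4), C→D (5), E→City (2); capacity 4 + 5 + 2 = 11.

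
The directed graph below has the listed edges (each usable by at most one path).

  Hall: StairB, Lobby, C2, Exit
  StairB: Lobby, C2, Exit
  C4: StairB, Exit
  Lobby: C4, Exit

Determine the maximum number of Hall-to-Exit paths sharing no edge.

3

Assign every edge capacity 1; by Menger, the answer equals the max flow.
Path Hall→Exit (+1); total 1.
Path Hall→StairB→Exit (+1); total 2.
Path Hall→Lobby→Exit (+1); total 3.
No residual Hall→Exit path; max flow = 3.
Certifying cut of size 3: {Hall→Exit, Hall→Lobby, Hall→StairB}.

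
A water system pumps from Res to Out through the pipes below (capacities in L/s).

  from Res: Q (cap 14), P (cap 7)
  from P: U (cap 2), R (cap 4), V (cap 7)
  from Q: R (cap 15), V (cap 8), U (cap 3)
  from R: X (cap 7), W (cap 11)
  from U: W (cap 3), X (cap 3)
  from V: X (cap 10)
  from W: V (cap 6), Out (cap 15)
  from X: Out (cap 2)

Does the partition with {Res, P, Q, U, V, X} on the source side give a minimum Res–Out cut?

Given cut capacity: 4 + 15 + 3 + 2 = 24.
Augment Res→P→R→W→Out: bottleneck 4, flow now 4.
Augment Res→P→U→W→Out: bottleneck 2, flow now 6.
Augment Res→P→V→X→Out: bottleneck 1, flow now 7.
Augment Res→Q→R→W→Out: bottleneck 7, flow now 14.
Augment Res→Q→R→X→Out: bottleneck 1, flow now 15.
Augment Res→Q→U→W→Out: bottleneck 1, flow now 16.
No augmenting path remains; maximum flow = 16.
In the residual graph, reachable from Res: {Res, P, Q, R, U, V, X}.
Min-cut edges: R→W (11), U→W (3), X→Out (2); capacity 11 + 3 + 2 = 16.
Cut capacity 24 exceeds the max flow 16, so it is not minimum.

No — its capacity is 24, but the minimum cut has capacity 16.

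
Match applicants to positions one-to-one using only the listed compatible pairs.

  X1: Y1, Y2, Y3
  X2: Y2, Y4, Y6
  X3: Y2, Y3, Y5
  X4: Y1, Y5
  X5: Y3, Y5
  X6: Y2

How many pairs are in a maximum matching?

Unit-capacity flow: source→left, listed edges, right→sink; max matching = max flow.
Augmenting path X1→Y1 (+1); matched 1.
Augmenting path X2→Y2 (+1); matched 2.
Augmenting path X3→Y3 (+1); matched 3.
Augmenting path X4→Y5 (+1); matched 4.
Augmenting path X6→Y2→X2→Y4 (+1); matched 5.
No augmenting path remains; maximum matching = 5.
König certificate: {X2, Y1, Y2, Y3, Y5} is a vertex cover of size 5 (every listed pair touches it), so no matching can be larger.

5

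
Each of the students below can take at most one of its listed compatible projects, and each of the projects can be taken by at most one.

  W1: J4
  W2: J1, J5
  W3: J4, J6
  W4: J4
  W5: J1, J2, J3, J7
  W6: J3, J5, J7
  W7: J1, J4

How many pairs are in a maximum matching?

6

Unit-capacity flow: source→left, listed edges, right→sink; max matching = max flow.
Augmenting path W1→J4 (+1); matched 1.
Augmenting path W2→J1 (+1); matched 2.
Augmenting path W3→J6 (+1); matched 3.
Augmenting path W5→J2 (+1); matched 4.
Augmenting path W6→J3 (+1); matched 5.
Augmenting path W7→J1→W2→J5 (+1); matched 6.
No augmenting path remains; maximum matching = 6.
König certificate: {W2, W3, W5, W6, W7, J4} is a vertex cover of size 6 (every listed pair touches it), so no matching can be larger.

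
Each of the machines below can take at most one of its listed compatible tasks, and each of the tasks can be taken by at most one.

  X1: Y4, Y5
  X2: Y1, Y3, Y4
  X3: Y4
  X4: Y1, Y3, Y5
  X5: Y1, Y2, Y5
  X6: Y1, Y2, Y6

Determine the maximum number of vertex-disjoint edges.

6

Unit-capacity flow: source→left, listed edges, right→sink; max matching = max flow.
Augmenting path X1→Y4 (+1); matched 1.
Augmenting path X2→Y1 (+1); matched 2.
Augmenting path X4→Y3 (+1); matched 3.
Augmenting path X5→Y2 (+1); matched 4.
Augmenting path X6→Y6 (+1); matched 5.
Augmenting path X3→Y4→X1→Y5 (+1); matched 6.
No augmenting path remains; maximum matching = 6.
König certificate: {X1, X2, X3, X4, X5, X6} is a vertex cover of size 6 (every listed pair touches it), so no matching can be larger.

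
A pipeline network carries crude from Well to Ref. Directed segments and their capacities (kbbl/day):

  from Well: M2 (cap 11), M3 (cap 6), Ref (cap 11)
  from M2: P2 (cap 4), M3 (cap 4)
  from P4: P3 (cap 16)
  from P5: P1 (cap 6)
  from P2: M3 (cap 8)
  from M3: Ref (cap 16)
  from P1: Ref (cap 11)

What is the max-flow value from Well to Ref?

25

Augment Well→Ref: bottleneck 11, flow now 11.
Augment Well→M3→Ref: bottleneck 6, flow now 17.
Augment Well→M2→M3→Ref: bottleneck 4, flow now 21.
Augment Well→M2→P2→M3→Ref: bottleneck 4, flow now 25.
No augmenting path remains; maximum flow = 25.
In the residual graph, reachable from Well: {Well, M2}.
Min-cut edges: Well→M3 (6), Well→Ref (11), M2→P2 (4), M2→M3 (4); capacity 6 + 11 + 4 + 4 = 25.
This cut is saturated, so no flow can exceed 25.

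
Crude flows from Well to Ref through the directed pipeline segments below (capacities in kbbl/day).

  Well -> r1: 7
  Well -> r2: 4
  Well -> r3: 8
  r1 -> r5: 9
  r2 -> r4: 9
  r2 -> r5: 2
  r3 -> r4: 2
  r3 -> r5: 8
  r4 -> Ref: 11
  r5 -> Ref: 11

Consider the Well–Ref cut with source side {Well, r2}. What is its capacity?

Edges leaving {Well, r2}: Well→r1 (7), Well→r3 (8), r2→r4 (9), r2→r5 (2).
Cut capacity = 7 + 8 + 9 + 2 = 26.

26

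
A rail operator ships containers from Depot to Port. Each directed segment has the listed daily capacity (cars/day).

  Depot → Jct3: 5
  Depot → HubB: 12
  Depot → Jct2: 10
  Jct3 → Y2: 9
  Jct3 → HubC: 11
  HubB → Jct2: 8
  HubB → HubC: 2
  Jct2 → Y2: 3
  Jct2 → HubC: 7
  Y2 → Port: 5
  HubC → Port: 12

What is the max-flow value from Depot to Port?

17

Augment Depot→Jct3→Y2→Port: bottleneck 5, flow now 5.
Augment Depot→HubB→HubC→Port: bottleneck 2, flow now 7.
Augment Depot→Jct2→HubC→Port: bottleneck 7, flow now 14.
Augment Depot→Jct2→Y2→Jct3→HubC→Port: bottleneck 3, flow now 17. (uses reverse residual edge)
No augmenting path remains; maximum flow = 17.
In the residual graph, reachable from Depot: {Depot, HubB, Jct2}.
Min-cut edges: Depot→Jct3 (5), HubB→HubC (2), Jct2→Y2 (3), Jct2→HubC (7); capacity 5 + 2 + 3 + 7 = 17.
This cut is saturated, so no flow can exceed 17.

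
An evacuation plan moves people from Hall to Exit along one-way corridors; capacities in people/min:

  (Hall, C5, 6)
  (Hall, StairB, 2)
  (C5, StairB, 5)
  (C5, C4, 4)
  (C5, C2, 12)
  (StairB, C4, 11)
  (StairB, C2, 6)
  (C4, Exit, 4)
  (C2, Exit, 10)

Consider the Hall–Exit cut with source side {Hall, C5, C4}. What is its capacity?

Edges leaving {Hall, C5, C4}: Hall→StairB (2), C5→StairB (5), C5→C2 (12), C4→Exit (4).
Cut capacity = 2 + 5 + 12 + 4 = 23.

23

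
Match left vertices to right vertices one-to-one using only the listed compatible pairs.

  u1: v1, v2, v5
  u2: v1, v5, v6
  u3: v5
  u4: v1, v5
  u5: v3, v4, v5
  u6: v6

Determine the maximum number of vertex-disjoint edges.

5

Unit-capacity flow: source→left, listed edges, right→sink; max matching = max flow.
Augmenting path u1→v1 (+1); matched 1.
Augmenting path u2→v5 (+1); matched 2.
Augmenting path u5→v3 (+1); matched 3.
Augmenting path u6→v6 (+1); matched 4.
Augmenting path u4→v1→u1→v2 (+1); matched 5.
No augmenting path remains; maximum matching = 5.
König certificate: {u1, u5, v1, v5, v6} is a vertex cover of size 5 (every listed pair touches it), so no matching can be larger.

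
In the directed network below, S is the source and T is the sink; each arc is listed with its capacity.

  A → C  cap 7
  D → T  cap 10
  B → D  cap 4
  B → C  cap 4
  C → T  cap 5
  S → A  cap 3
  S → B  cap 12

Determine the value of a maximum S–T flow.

Augment S→A→C→T: bottleneck 3, flow now 3.
Augment S→B→C→T: bottleneck 2, flow now 5.
Augment S→B→D→T: bottleneck 4, flow now 9.
No augmenting path remains; maximum flow = 9.
In the residual graph, reachable from S: {S, A, B, C}.
Min-cut edges: B→D (4), C→T (5); capacity 4 + 5 = 9.
This cut is saturated, so no flow can exceed 9.

9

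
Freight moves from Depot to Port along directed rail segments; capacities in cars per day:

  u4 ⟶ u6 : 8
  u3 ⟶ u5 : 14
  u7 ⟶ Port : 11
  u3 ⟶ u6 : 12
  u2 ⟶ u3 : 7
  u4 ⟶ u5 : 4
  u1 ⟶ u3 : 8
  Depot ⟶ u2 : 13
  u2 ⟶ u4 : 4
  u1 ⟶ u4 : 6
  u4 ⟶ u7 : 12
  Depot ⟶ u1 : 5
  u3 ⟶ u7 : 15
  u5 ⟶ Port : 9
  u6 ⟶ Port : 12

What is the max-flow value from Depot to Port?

16

Augment Depot→u1→u3→u5→Port: bottleneck 5, flow now 5.
Augment Depot→u2→u3→u5→Port: bottleneck 4, flow now 9.
Augment Depot→u2→u3→u6→Port: bottleneck 3, flow now 12.
Augment Depot→u2→u4→u6→Port: bottleneck 4, flow now 16.
No augmenting path remains; maximum flow = 16.
In the residual graph, reachable from Depot: {Depot, u2}.
Min-cut edges: Depot→u1 (5), u2→u3 (7), u2→u4 (4); capacity 5 + 7 + 4 = 16.
This cut is saturated, so no flow can exceed 16.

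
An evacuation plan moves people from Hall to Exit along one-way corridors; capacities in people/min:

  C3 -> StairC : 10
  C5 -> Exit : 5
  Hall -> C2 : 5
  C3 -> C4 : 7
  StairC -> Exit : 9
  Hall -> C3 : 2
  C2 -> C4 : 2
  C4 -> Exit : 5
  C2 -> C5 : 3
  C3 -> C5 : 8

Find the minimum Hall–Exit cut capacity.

Augment Hall→C2→C4→Exit: bottleneck 2, flow now 2.
Augment Hall→C2→C5→Exit: bottleneck 3, flow now 5.
Augment Hall→C3→C4→Exit: bottleneck 2, flow now 7.
No augmenting path remains; maximum flow = 7.
By max-flow min-cut, the minimum cut capacity equals the max flow.
In the residual graph, reachable from Hall: {Hall}.
Min-cut edges: Hall→C2 (5), Hall→C3 (2); capacity 5 + 2 = 7.

7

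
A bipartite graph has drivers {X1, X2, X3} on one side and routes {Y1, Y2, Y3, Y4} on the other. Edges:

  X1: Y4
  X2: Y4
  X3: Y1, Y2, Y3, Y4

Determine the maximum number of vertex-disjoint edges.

2

Unit-capacity flow: source→left, listed edges, right→sink; max matching = max flow.
Augmenting path X1→Y4 (+1); matched 1.
Augmenting path X3→Y1 (+1); matched 2.
No augmenting path remains; maximum matching = 2.
König certificate: {X3, Y4} is a vertex cover of size 2 (every listed pair touches it), so no matching can be larger.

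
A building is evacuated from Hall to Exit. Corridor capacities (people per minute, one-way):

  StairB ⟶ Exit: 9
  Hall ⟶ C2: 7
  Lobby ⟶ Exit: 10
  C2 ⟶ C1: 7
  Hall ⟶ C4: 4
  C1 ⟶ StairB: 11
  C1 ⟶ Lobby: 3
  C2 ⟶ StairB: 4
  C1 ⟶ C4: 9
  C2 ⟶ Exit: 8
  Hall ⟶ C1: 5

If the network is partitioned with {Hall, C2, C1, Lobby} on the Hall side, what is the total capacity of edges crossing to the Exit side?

46

Edges leaving {Hall, C2, C1, Lobby}: Hall→C4 (4), C2→StairB (4), C2→Exit (8), C1→C4 (9), C1→StairB (11), Lobby→Exit (10).
Cut capacity = 4 + 4 + 8 + 9 + 11 + 10 = 46.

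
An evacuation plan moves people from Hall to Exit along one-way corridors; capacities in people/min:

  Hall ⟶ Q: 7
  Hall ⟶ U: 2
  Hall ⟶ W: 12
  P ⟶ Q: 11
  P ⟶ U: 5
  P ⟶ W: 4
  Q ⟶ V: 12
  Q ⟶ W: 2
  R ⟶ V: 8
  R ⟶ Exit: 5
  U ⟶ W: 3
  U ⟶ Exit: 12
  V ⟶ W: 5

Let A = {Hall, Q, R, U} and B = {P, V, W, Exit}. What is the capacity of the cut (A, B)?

Edges leaving {Hall, Q, R, U}: Hall→W (12), Q→V (12), Q→W (2), R→V (8), R→Exit (5), U→W (3), U→Exit (12).
Cut capacity = 12 + 12 + 2 + 8 + 5 + 3 + 12 = 54.

54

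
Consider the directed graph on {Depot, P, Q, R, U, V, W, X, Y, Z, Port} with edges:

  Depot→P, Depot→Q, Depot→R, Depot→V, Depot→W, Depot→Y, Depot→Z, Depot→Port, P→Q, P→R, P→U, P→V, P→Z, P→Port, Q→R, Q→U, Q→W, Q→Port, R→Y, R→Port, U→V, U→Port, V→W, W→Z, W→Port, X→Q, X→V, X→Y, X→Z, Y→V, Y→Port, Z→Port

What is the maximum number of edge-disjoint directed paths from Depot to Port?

Assign every edge capacity 1; by Menger, the answer equals the max flow.
Path Depot→Port (+1); total 1.
Path Depot→P→Port (+1); total 2.
Path Depot→Q→Port (+1); total 3.
Path Depot→R→Port (+1); total 4.
Path Depot→W→Port (+1); total 5.
Path Depot→Y→Port (+1); total 6.
Path Depot→Z→Port (+1); total 7.
No residual Depot→Port path; max flow = 7.
Certifying cut of size 7: {Depot→P, Depot→Port, Depot→Q, Depot→R, Depot→Y, W→Port, Z→Port}.

7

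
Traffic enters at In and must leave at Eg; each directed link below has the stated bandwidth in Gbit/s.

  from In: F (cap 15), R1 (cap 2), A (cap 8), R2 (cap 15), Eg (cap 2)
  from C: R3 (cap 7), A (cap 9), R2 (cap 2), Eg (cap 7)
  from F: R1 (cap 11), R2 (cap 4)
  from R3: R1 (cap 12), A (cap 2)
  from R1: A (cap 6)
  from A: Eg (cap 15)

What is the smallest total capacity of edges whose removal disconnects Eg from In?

16

Augment In→Eg: bottleneck 2, flow now 2.
Augment In→A→Eg: bottleneck 8, flow now 10.
Augment In→R1→A→Eg: bottleneck 2, flow now 12.
Augment In→F→R1→A→Eg: bottleneck 4, flow now 16.
No augmenting path remains; maximum flow = 16.
By max-flow min-cut, the minimum cut capacity equals the max flow.
In the residual graph, reachable from In: {In, F, R1, R2}.
Min-cut edges: In→A (8), In→Eg (2), R1→A (6); capacity 8 + 2 + 6 = 16.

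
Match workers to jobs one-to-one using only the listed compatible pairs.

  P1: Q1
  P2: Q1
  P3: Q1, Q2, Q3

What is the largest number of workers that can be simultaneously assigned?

Unit-capacity flow: source→left, listed edges, right→sink; max matching = max flow.
Augmenting path P1→Q1 (+1); matched 1.
Augmenting path P3→Q2 (+1); matched 2.
No augmenting path remains; maximum matching = 2.
König certificate: {P3, Q1} is a vertex cover of size 2 (every listed pair touches it), so no matching can be larger.

2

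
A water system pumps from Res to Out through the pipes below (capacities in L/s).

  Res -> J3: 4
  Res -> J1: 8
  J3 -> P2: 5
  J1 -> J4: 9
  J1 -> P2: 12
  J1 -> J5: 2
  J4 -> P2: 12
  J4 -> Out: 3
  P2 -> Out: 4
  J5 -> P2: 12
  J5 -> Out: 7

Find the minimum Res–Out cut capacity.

Augment Res→J3→P2→Out: bottleneck 4, flow now 4.
Augment Res→J1→J4→Out: bottleneck 3, flow now 7.
Augment Res→J1→J5→Out: bottleneck 2, flow now 9.
No augmenting path remains; maximum flow = 9.
By max-flow min-cut, the minimum cut capacity equals the max flow.
In the residual graph, reachable from Res: {Res, J3, J1, J4, P2}.
Min-cut edges: J1→J5 (2), J4→Out (3), P2→Out (4); capacity 2 + 3 + 4 = 9.

9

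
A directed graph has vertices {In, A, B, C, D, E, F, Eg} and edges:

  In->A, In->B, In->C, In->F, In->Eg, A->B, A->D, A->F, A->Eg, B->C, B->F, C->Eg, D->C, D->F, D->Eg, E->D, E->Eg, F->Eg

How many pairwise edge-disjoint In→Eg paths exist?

Assign every edge capacity 1; by Menger, the answer equals the max flow.
Path In→Eg (+1); total 1.
Path In→A→Eg (+1); total 2.
Path In→C→Eg (+1); total 3.
Path In→F→Eg (+1); total 4.
No residual In→Eg path; max flow = 4.
Certifying cut of size 4: {C→Eg, F→Eg, In→A, In→Eg}.

4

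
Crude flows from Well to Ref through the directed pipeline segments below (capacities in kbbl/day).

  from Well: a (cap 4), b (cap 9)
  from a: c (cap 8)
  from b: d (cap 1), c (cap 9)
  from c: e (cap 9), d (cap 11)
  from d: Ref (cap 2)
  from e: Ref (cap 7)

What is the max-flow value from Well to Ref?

Augment Well→b→d→Ref: bottleneck 1, flow now 1.
Augment Well→a→c→d→Ref: bottleneck 1, flow now 2.
Augment Well→a→c→e→Ref: bottleneck 3, flow now 5.
Augment Well→b→c→e→Ref: bottleneck 4, flow now 9.
No augmenting path remains; maximum flow = 9.
In the residual graph, reachable from Well: {Well, a, b, c, d, e}.
Min-cut edges: d→Ref (2), e→Ref (7); capacity 2 + 7 = 9.
This cut is saturated, so no flow can exceed 9.

9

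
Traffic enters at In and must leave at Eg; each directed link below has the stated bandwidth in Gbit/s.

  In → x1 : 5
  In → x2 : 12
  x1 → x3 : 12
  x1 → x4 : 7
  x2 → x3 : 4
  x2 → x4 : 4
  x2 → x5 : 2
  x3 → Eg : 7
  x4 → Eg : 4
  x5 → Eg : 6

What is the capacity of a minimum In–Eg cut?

13

Augment In→x1→x3→Eg: bottleneck 5, flow now 5.
Augment In→x2→x3→Eg: bottleneck 2, flow now 7.
Augment In→x2→x4→Eg: bottleneck 4, flow now 11.
Augment In→x2→x5→Eg: bottleneck 2, flow now 13.
No augmenting path remains; maximum flow = 13.
By max-flow min-cut, the minimum cut capacity equals the max flow.
In the residual graph, reachable from In: {In, x1, x2, x3, x4}.
Min-cut edges: x2→x5 (2), x3→Eg (7), x4→Eg (4); capacity 2 + 7 + 4 = 13.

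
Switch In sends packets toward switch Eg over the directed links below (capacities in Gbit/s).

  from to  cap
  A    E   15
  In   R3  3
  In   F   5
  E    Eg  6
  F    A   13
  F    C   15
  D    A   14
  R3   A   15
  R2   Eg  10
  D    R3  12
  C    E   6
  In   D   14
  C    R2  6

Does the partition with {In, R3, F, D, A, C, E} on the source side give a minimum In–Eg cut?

Given cut capacity: 6 + 6 = 12.
Augment In→R3→A→E→Eg: bottleneck 3, flow now 3.
Augment In→F→A→E→Eg: bottleneck 3, flow now 6.
Augment In→F→C→R2→Eg: bottleneck 2, flow now 8.
Augment In→D→A→F→C→R2→Eg: bottleneck 3, flow now 11. (uses reverse residual edge)
No augmenting path remains; maximum flow = 11.
In the residual graph, reachable from In: {In, R3, D, A, E}.
Min-cut edges: In→F (5), E→Eg (6); capacity 5 + 6 = 11.
Cut capacity 12 exceeds the max flow 11, so it is not minimum.

No — its capacity is 12, but the minimum cut has capacity 11.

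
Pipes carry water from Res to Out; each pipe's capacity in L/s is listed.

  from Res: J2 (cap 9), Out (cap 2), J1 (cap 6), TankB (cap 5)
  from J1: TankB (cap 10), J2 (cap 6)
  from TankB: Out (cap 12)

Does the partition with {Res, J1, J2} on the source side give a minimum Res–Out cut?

Given cut capacity: 5 + 2 + 10 = 17.
Augment Res→Out: bottleneck 2, flow now 2.
Augment Res→TankB→Out: bottleneck 5, flow now 7.
Augment Res→J1→TankB→Out: bottleneck 6, flow now 13.
No augmenting path remains; maximum flow = 13.
In the residual graph, reachable from Res: {Res, J2}.
Min-cut edges: Res→J1 (6), Res→TankB (5), Res→Out (2); capacity 6 + 5 + 2 = 13.
Cut capacity 17 exceeds the max flow 13, so it is not minimum.

No — its capacity is 17, but the minimum cut has capacity 13.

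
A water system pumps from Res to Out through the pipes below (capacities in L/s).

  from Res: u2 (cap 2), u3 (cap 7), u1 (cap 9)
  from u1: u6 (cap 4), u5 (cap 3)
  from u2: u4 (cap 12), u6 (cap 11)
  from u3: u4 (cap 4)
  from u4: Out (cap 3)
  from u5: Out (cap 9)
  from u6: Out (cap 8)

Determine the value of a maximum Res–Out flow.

12

Augment Res→u1→u5→Out: bottleneck 3, flow now 3.
Augment Res→u1→u6→Out: bottleneck 4, flow now 7.
Augment Res→u2→u4→Out: bottleneck 2, flow now 9.
Augment Res→u3→u4→Out: bottleneck 1, flow now 10.
Augment Res→u3→u4→u2→u6→Out: bottleneck 2, flow now 12. (uses reverse residual edge)
No augmenting path remains; maximum flow = 12.
In the residual graph, reachable from Res: {Res, u1, u3, u4}.
Min-cut edges: Res→u2 (2), u1→u5 (3), u1→u6 (4), u4→Out (3); capacity 2 + 3 + 4 + 3 = 12.
This cut is saturated, so no flow can exceed 12.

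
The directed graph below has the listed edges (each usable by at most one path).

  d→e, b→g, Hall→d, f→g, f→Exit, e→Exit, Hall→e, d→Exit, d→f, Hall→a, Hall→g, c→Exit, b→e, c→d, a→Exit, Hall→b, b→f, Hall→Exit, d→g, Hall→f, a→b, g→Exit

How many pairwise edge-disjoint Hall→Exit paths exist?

Assign every edge capacity 1; by Menger, the answer equals the max flow.
Path Hall→Exit (+1); total 1.
Path Hall→a→Exit (+1); total 2.
Path Hall→d→Exit (+1); total 3.
Path Hall→e→Exit (+1); total 4.
Path Hall→f→Exit (+1); total 5.
Path Hall→g→Exit (+1); total 6.
No residual Hall→Exit path; max flow = 6.
Certifying cut of size 6: {Hall→Exit, Hall→a, Hall→d, e→Exit, f→Exit, g→Exit}.

6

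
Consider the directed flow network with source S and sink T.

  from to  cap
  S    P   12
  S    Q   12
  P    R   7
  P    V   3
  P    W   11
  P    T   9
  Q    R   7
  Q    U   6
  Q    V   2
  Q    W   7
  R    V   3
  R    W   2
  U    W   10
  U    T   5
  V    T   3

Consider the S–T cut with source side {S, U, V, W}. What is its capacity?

32

Edges leaving {S, U, V, W}: S→P (12), S→Q (12), U→T (5), V→T (3).
Cut capacity = 12 + 12 + 5 + 3 = 32.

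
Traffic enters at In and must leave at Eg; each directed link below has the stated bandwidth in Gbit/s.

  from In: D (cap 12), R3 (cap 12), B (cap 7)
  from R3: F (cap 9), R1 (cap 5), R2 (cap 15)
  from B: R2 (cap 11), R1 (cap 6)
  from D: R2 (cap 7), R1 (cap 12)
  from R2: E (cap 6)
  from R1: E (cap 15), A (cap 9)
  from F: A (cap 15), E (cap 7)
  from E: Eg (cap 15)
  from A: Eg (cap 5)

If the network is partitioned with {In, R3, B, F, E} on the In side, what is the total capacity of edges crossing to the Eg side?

Edges leaving {In, R3, B, F, E}: In→D (12), R3→R2 (15), R3→R1 (5), B→R2 (11), B→R1 (6), F→A (15), E→Eg (15).
Cut capacity = 12 + 15 + 5 + 11 + 6 + 15 + 15 = 79.

79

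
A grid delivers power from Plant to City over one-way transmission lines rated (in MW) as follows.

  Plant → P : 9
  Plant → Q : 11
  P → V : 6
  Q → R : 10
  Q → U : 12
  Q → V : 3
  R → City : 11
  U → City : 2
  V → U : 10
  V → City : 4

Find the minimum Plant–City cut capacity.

Augment Plant→P→V→City: bottleneck 4, flow now 4.
Augment Plant→Q→R→City: bottleneck 10, flow now 14.
Augment Plant→Q→U→City: bottleneck 1, flow now 15.
Augment Plant→P→V→U→City: bottleneck 1, flow now 16.
No augmenting path remains; maximum flow = 16.
By max-flow min-cut, the minimum cut capacity equals the max flow.
In the residual graph, reachable from Plant: {Plant, P, Q, U, V}.
Min-cut edges: Q→R (10), U→City (2), V→City (4); capacity 10 + 2 + 4 = 16.

16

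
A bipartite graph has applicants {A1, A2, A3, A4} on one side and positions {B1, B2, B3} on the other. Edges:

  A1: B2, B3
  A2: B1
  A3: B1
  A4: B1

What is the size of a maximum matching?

Unit-capacity flow: source→left, listed edges, right→sink; max matching = max flow.
Augmenting path A1→B2 (+1); matched 1.
Augmenting path A2→B1 (+1); matched 2.
No augmenting path remains; maximum matching = 2.
König certificate: {A1, B1} is a vertex cover of size 2 (every listed pair touches it), so no matching can be larger.

2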